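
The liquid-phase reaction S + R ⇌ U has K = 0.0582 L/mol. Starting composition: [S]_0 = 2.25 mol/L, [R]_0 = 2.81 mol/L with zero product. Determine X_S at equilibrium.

Let X = conversion of S; extent ξ = 2.25·X mol/L.
Concentrations: [S] = 2.25 − 2.25X; [R] = 2.81 − 2.25X; [U] = 2.25X.
K = [U] / ([S] [R]).
Setting equal to 0.0582 and solving for X on (0,1) gives X = 0.128.

X = 0.128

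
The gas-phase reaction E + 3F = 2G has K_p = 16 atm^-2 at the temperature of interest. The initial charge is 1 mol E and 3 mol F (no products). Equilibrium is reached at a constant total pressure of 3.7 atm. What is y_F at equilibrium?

Take 1 mol E as basis and let X be its fractional conversion, so ξ = X.
Mole table: n_E = 1 − X; n_F = 3 − 3X; n_G = 2X.
n_T = Σnᵢ = 4 − 2X.
y_i = n_i/n_T, p_i = y_i·P. K_p = p_G^2 / (p_E p_F^3).
Equating to 16 atm^-2 and solving on 0 < X < 1: X = 0.778.
Then n_F = 0.667, n_T = 2.44, so y_F = 0.273.

y_F = 0.273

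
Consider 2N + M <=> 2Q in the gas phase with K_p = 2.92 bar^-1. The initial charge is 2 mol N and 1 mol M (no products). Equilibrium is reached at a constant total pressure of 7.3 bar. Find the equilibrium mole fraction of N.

y_N = 0.303

Let X = conversion of N (basis 2 mol N); extent of reaction ξ = X.
At extent ξ: n_N = 2 − 2X; n_M = 1 − X; n_Q = 2X.
Summing: n_T = 3 − X.
y_i = n_i/n_T, p_i = y_i·P. K_p = p_Q^2 / (p_N^2 p_M).
Equating to 2.92 bar^-1 and solving on 0 < X < 1: X = 0.643.
Then n_N = 0.715, n_T = 2.36, so y_N = 0.303.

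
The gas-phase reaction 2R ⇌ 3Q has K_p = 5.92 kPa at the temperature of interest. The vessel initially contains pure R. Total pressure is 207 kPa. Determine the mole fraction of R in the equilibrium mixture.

Basis: 1 mol R initially; let X = conversion of R. Extent ξ = 0.5X.
At extent ξ: n_R = 1 − X; n_Q = 1.5X.
n_T = Σnᵢ = 1 + 0.5X.
Mole fractions y_i = n_i/n_T; K_p = p_Q^3 / (p_R^2) with p_i = y_i·P.
Substituting and setting equal to 5.92 kPa gives a polynomial in X; the root in (0,1) is X = 0.183.
Then n_R = 0.817, n_T = 1.09, so y_R = 0.748.

y_R = 0.748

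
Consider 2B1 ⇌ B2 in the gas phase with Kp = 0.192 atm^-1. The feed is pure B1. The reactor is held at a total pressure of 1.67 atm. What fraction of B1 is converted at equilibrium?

Basis: 1 mol B1 initially; let X = conversion of B1. Extent ξ = 0.5X.
At extent ξ: n_B1 = 1 − X; n_B2 = 0.5X.
Total moles n_T = 1 − 0.5X.
Mole fractions y_i = n_i/n_T; Kp = p_B2 / (p_B1^2) with p_i = y_i·P.
This yields a degree-2 equation in X; solving on (0,1), X = 0.338.

X = 0.338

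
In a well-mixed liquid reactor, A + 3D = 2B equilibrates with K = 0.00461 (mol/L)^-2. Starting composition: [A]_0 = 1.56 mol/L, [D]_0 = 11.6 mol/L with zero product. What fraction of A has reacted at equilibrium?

X = 0.521

Let X = conversion of A; extent ξ = 1.56·X mol/L.
Concentrations: [A] = 1.56 − 1.56X; [D] = 11.6 − 4.68X; [B] = 3.12X.
K = [B]^2 / ([A] [D]^3).
This equals 0.00461 at X = 0.521 (the root in 0 < X < 1).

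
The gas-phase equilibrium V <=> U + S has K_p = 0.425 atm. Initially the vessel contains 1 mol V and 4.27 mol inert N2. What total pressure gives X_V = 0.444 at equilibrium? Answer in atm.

P = 6.85 atm

Basis: 1 mol V initially; let X = conversion of V. Extent ξ = X.
At extent ξ: n_V = 1 − X; n_U = X; n_S = X; n_I = 4.27 (inert).
Total moles n_T = 5.27 + X.
K_p = p_U p_S / (p_V) with p_i = (n_i/n_T)·P.
At X = 0.444: the mole-fraction product g(X) = Π y_i^ν_i = 0.06205. Since K_p = g(X)·P^{1}, P = (K_p/g)^(1/1) = (0.425/0.06205)^(1/1) = 6.85 atm.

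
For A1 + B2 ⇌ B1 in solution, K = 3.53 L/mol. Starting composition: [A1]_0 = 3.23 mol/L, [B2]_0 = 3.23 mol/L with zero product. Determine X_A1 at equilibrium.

X = 0.744

Let X = conversion of A1; extent ξ = 3.23·X mol/L.
Concentrations: [A1] = 3.23 − 3.23X; [B2] = 3.23 − 3.23X; [B1] = 3.23X.
K = [B1] / ([A1] [B2]).
Setting equal to 3.53 and solving for X on (0,1) gives X = 0.744.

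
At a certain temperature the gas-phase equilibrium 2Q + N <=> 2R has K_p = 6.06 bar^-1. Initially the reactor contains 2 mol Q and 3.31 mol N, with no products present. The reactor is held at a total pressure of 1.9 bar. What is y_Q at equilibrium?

y_Q = 0.123

Let X = conversion of Q (basis 2 mol Q); extent of reaction ξ = X.
Mole table: n_Q = 2 − 2X; n_N = 3.31 − X; n_R = 2X.
n_T = Σnᵢ = 5.31 − X.
y_i = n_i/n_T, p_i = y_i·P. K_p = p_R^2 / (p_Q^2 p_N).
Setting this equal to 6.06 bar^-1 and taking the physical root (0 < X < 1) gives X = 0.718.
Then n_Q = 0.563, n_T = 4.59, so y_Q = 0.123.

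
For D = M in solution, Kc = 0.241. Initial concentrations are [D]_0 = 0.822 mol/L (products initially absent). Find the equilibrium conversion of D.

X = 0.194

Let X = conversion of D; extent ξ = 0.822·X mol/L.
Concentrations: [D] = 0.822 − 0.822X; [M] = 0.822X.
Kc = [M] / ([D]).
Equating to 0.241: the physical root is X = 0.194.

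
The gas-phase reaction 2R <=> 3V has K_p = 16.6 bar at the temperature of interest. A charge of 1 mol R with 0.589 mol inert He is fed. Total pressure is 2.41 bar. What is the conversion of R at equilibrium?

Take 1 mol R as basis and let X be its fractional conversion, so ξ = 0.5X.
Species balance: n_R = 1 − X; n_V = 1.5X; n_I = 0.589 (inert).
n_T = Σnᵢ = 1.59 + 0.5X.
Mole fractions y_i = n_i/n_T; K_p = p_V^3 / (p_R^2) with p_i = y_i·P.
This yields a degree-3 equation in X; solving on (0,1), X = 0.704.

X = 0.704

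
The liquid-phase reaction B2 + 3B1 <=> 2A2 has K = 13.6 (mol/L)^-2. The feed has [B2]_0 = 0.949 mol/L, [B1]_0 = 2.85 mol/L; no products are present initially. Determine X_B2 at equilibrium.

Let X = conversion of B2; extent ξ = 0.949·X mol/L.
Concentrations: [B2] = 0.949 − 0.949X; [B1] = 2.85 − 2.85X; [A2] = 1.9X.
K = [A2]^2 / ([B2] [B1]^3).
This equals 13.6 at X = 0.719 (the root in 0 < X < 1).

X = 0.719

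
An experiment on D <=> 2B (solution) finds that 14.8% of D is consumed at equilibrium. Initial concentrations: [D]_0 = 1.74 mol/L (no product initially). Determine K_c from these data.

Let X = conversion of D.
Concentrations: [D] = 1.74 − 1.74X; [B] = 3.48X.
At X = 0.148: [D] = 1.48, [B] = 0.515.
K_c = [B]^2 / ([D]) = 0.179 mol/L.

K_c = 0.179 mol/L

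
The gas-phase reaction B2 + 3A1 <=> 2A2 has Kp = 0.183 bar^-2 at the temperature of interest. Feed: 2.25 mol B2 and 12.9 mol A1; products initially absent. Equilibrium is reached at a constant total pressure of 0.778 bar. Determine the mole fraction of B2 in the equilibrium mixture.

y_B2 = 0.120

Basis: 2.25 mol B2 initially; let X = conversion of B2. Extent ξ = 2.25X.
Mole table: n_B2 = 2.25 − 2.25X; n_A1 = 12.9 − 6.75X; n_A2 = 4.5X.
n_T = Σnᵢ = 15.2 − 4.5X.
With p_i = (n_i/n_T)P, Kp = p_A2^2 / (p_B2 p_A1^3).
Substituting and setting equal to 0.183 bar^-2 gives a polynomial in X; the root in (0,1) is X = 0.255.
Then n_B2 = 1.68, n_T = 14, so y_B2 = 0.120.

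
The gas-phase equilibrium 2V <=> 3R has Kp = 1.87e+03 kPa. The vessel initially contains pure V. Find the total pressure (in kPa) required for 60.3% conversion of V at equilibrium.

Let X = conversion of V (basis 1 mol V); extent of reaction ξ = 0.5X.
At extent ξ: n_V = 1 − X; n_R = 1.5X.
Summing: n_T = 1 + 0.5X.
Kp = p_R^3 / (p_V^2) with p_i = (n_i/n_T)·P.
At X = 0.603: the mole-fraction product g(X) = Π y_i^ν_i = 3.607. Since Kp = g(X)·P^{1}, P = (Kp/g)^(1/1) = (1.87e+03/3.607)^(1/1) = 518 kPa.

P = 518 kPa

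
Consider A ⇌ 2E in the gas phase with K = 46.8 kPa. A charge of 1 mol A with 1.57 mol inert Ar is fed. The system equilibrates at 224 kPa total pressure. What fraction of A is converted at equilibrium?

Take 1 mol A as basis and let X be its fractional conversion, so ξ = X.
Moles: n_A = 1 − X; n_E = 2X; n_I = 1.57 (inert).
n_T = Σnᵢ = 2.57 + X.
With p_i = (n_i/n_T)P, K = p_E^2 / (p_A).
This yields a degree-2 equation in X; solving on (0,1), X = 0.320.

X = 0.320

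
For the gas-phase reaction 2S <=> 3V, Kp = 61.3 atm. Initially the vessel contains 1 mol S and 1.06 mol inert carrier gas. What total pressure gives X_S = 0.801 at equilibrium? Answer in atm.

P = 3.44 atm

Let X = conversion of S (basis 1 mol S); extent of reaction ξ = 0.5X.
Mole table: n_S = 1 − X; n_V = 1.5X; n_I = 1.06 (inert).
n_T = Σnᵢ = 2.06 + 0.5X.
Kp = p_V^3 / (p_S^2) with p_i = (n_i/n_T)·P.
At X = 0.801: the mole-fraction product g(X) = Π y_i^ν_i = 17.8. Since Kp = g(X)·P^{1}, P = (Kp/g)^(1/1) = (61.3/17.8)^(1/1) = 3.44 atm.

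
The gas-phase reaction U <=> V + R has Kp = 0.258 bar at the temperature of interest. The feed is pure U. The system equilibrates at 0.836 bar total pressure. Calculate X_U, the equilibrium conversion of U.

Take 1 mol U as basis and let X be its fractional conversion, so ξ = X.
Species balance: n_U = 1 − X; n_V = X; n_R = X.
Total moles n_T = 1 + X.
y_i = n_i/n_T, p_i = y_i·P. Kp = p_V p_R / (p_U).
Substituting and setting equal to 0.258 bar gives a polynomial in X; the root in (0,1) is X = 0.486.

X = 0.486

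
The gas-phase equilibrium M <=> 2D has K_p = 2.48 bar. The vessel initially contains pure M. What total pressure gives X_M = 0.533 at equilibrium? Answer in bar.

Basis: 1 mol M initially; let X = conversion of M. Extent ξ = X.
Species balance: n_M = 1 − X; n_D = 2X.
n_T = Σnᵢ = 1 + X.
K_p = p_D^2 / (p_M) with p_i = (n_i/n_T)·P.
At X = 0.533: the mole-fraction product g(X) = Π y_i^ν_i = 1.587. Since K_p = g(X)·P^{1}, P = (K_p/g)^(1/1) = (2.48/1.587)^(1/1) = 1.56 bar.

P = 1.56 bar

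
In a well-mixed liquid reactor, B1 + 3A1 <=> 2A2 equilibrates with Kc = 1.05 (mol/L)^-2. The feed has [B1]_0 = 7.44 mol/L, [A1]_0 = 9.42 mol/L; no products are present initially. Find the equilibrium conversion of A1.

X = 0.817

Let X = conversion of A1; extent ξ = 9.42X/3 mol/L.
Concentrations: [B1] = 7.44 − 3.14X; [A1] = 9.42 − 9.42X; [A2] = 6.28X.
Kc = [A2]^2 / ([B1] [A1]^3).
This equals 1.05 at X = 0.817 (the root in 0 < X < 1).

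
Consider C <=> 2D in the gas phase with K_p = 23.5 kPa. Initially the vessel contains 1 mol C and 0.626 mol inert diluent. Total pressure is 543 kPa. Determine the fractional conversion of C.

X = 0.129

Basis: 1 mol C initially; let X = conversion of C. Extent ξ = X.
Moles: n_C = 1 − X; n_D = 2X; n_I = 0.626 (inert).
Total moles n_T = 1.63 + X.
y_i = n_i/n_T, p_i = y_i·P. K_p = p_D^2 / (p_C).
This yields a degree-2 equation in X; solving on (0,1), X = 0.129.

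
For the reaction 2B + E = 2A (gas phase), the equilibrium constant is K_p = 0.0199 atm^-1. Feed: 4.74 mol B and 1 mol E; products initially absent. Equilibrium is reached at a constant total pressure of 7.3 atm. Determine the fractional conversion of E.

Take 1 mol E as basis and let X be its fractional conversion, so ξ = X.
Species balance: n_B = 4.74 − 2X; n_E = 1 − X; n_A = 2X.
Total moles n_T = 5.74 − X.
With p_i = (n_i/n_T)P, K_p = p_A^2 / (p_B^2 p_E).
Setting this equal to 0.0199 atm^-1 and taking the physical root (0 < X < 1) gives X = 0.287.

X = 0.287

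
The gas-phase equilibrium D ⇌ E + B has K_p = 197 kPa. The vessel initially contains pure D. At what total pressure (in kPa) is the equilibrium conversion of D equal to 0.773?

P = 133 kPa

Basis: 1 mol D initially; let X = conversion of D. Extent ξ = X.
Mole table: n_D = 1 − X; n_E = X; n_B = X.
n_T = Σnᵢ = 1 + X.
K_p = p_E p_B / (p_D) with p_i = (n_i/n_T)·P.
At X = 0.773: the mole-fraction product g(X) = Π y_i^ν_i = 1.485. Since K_p = g(X)·P^{1}, P = (K_p/g)^(1/1) = (197/1.485)^(1/1) = 133 kPa.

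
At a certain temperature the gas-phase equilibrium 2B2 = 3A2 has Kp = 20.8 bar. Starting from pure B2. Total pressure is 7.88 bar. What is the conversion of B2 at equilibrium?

X = 0.570

Basis: 1 mol B2 initially; let X = conversion of B2. Extent ξ = 0.5X.
At extent ξ: n_B2 = 1 − X; n_A2 = 1.5X.
Total moles n_T = 1 + 0.5X.
With p_i = (n_i/n_T)P, Kp = p_A2^3 / (p_B2^2).
Substituting and setting equal to 20.8 bar gives a polynomial in X; the root in (0,1) is X = 0.570.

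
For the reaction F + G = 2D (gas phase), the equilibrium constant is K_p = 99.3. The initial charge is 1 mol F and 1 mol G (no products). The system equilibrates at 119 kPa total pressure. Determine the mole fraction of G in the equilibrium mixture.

y_G = 0.084

Basis: 1 mol F initially; let X = conversion of F. Extent ξ = X.
Mole table: n_F = 1 − X; n_G = 1 − X; n_D = 2X.
n_T stays at 2 (no change in mole number).
y_i = n_i/n_T, p_i = y_i·P. K_p = p_D^2 / (p_F p_G).
Equating to 99.3 and solving on 0 < X < 1: X = 0.833.
Then n_G = 0.167, n_T = 2, so y_G = 0.084.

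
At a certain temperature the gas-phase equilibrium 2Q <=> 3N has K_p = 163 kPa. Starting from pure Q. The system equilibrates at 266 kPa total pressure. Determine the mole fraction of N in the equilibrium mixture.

Take 1 mol Q as basis and let X be its fractional conversion, so ξ = 0.5X.
At extent ξ: n_Q = 1 − X; n_N = 1.5X.
Summing: n_T = 1 + 0.5X.
With p_i = (n_i/n_T)P, K_p = p_N^3 / (p_Q^2).
Substituting and setting equal to 163 kPa gives a polynomial in X; the root in (0,1) is X = 0.420.
Then n_N = 0.63, n_T = 1.21, so y_N = 0.520.

y_N = 0.520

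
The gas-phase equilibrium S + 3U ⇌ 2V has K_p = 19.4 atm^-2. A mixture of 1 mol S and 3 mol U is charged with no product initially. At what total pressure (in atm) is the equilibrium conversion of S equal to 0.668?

Take 1 mol S as basis and let X be its fractional conversion, so ξ = X.
Mole table: n_S = 1 − X; n_U = 3 − 3X; n_V = 2X.
Summing: n_T = 4 − 2X.
K_p = p_V^2 / (p_S p_U^3) with p_i = (n_i/n_T)·P.
At X = 0.668: the mole-fraction product g(X) = Π y_i^ν_i = 38.62. Since K_p = g(X)·P^{-2}, P = (g/K_p)^(1/2) = (38.62/19.4)^(1/2) = 1.41 atm.

P = 1.41 atm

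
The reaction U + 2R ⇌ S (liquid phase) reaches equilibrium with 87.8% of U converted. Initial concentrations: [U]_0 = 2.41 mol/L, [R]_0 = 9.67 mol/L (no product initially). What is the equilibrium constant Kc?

Let X = conversion of U.
Concentrations: [U] = 2.41 − 2.41X; [R] = 9.67 − 4.82X; [S] = 2.41X.
At X = 0.878: [U] = 0.294, [R] = 5.44, [S] = 2.12.
Kc = [S] / ([U] [R]^2) = 0.243 (mol/L)^-2.

Kc = 0.243 (mol/L)^-2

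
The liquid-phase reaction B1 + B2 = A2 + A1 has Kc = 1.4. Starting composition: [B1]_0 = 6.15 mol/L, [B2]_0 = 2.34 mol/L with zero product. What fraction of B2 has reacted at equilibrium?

Let X = conversion of B2; extent ξ = 2.34·X mol/L.
Concentrations: [B1] = 6.15 − 2.34X; [B2] = 2.34 − 2.34X; [A2] = 2.34X; [A1] = 2.34X.
Kc = [A2] [A1] / ([B1] [B2]).
Equating to 1.4: the physical root is X = 0.771.

X = 0.771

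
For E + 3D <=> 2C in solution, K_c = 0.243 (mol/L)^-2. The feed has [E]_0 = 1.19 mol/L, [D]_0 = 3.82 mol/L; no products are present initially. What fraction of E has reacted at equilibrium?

Let X = conversion of E; extent ξ = 1.19·X mol/L.
Concentrations: [E] = 1.19 − 1.19X; [D] = 3.82 − 3.57X; [C] = 2.38X.
K_c = [C]^2 / ([E] [D]^3).
Solving K_c = 0.243 for X ∈ (0,1): X = 0.487.

X = 0.487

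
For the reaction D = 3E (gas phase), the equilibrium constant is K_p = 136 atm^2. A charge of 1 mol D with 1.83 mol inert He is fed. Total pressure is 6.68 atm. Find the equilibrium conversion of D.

Basis: 1 mol D initially; let X = conversion of D. Extent ξ = X.
Moles: n_D = 1 − X; n_E = 3X; n_I = 1.83 (inert).
Summing: n_T = 2.83 + 2X.
Mole fractions y_i = n_i/n_T; K_p = p_E^3 / (p_D) with p_i = y_i·P.
Setting this equal to 136 atm^2 and taking the physical root (0 < X < 1) gives X = 0.781.

X = 0.781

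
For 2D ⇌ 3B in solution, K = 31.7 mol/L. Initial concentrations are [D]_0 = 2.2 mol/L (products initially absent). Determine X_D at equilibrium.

Let X = conversion of D; extent ξ = 2.2X/2 mol/L.
Concentrations: [D] = 2.2 − 2.2X; [B] = 3.3X.
K = [B]^3 / ([D]^2).
Setting equal to 31.7 and solving for X on (0,1) gives X = 0.710.

X = 0.710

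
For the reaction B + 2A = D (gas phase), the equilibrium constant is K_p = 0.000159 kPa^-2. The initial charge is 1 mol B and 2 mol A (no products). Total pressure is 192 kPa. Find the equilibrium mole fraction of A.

Basis: 1 mol B initially; let X = conversion of B. Extent ξ = X.
Mole table: n_B = 1 − X; n_A = 2 − 2X; n_D = X.
n_T = Σnᵢ = 3 − 2X.
With p_i = (n_i/n_T)P, K_p = p_D / (p_B p_A^2).
Setting this equal to 0.000159 kPa^-2 and taking the physical root (0 < X < 1) gives X = 0.561.
Then n_A = 0.877, n_T = 1.88, so y_A = 0.467.

y_A = 0.467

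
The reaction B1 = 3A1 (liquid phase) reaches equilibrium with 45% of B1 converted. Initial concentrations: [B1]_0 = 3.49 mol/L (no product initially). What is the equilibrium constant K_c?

Let X = conversion of B1.
Concentrations: [B1] = 3.49 − 3.49X; [A1] = 10.5X.
At X = 0.45: [B1] = 1.92, [A1] = 4.71.
K_c = [A1]^3 / ([B1]) = 54.5 (mol/L)^2.

K_c = 54.5 (mol/L)^2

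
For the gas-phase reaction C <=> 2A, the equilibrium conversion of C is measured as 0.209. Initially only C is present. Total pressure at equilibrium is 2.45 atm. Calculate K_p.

K_p = 0.448 atm

Let X = conversion of C (basis 1 mol C); extent of reaction ξ = X.
At extent ξ: n_C = 1 − X; n_A = 2X.
Summing: n_T = 1 + X.
At X = 0.209: n_C = 0.791, n_A = 0.418, n_T = 1.21.
p_i = (n_i/n_T)·P. K_p = p_A^2 / (p_C) = 0.448 atm.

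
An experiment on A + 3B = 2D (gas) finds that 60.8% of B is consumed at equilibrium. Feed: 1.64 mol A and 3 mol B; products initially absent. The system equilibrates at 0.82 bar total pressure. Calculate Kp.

Kp = 15.4 bar^-2

Take 3 mol B as basis and let X be its fractional conversion, so ξ = X.
Moles: n_A = 1.64 − X; n_B = 3 − 3X; n_D = 2X.
n_T = Σnᵢ = 4.64 − 2X.
At X = 0.608: n_A = 1.03, n_B = 1.18, n_D = 1.22, n_T = 3.42.
p_i = (n_i/n_T)·P. Kp = p_D^2 / (p_A p_B^3) = 15.4 bar^-2.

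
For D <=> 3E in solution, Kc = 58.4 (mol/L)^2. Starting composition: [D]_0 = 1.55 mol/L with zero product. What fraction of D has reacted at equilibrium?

X = 0.668

Let X = conversion of D; extent ξ = 1.55·X mol/L.
Concentrations: [D] = 1.55 − 1.55X; [E] = 4.65X.
Kc = [E]^3 / ([D]).
This equals 58.4 at X = 0.668 (the root in 0 < X < 1).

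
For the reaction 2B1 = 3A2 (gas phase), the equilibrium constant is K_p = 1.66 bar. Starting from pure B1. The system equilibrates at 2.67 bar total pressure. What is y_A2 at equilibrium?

y_A2 = 0.522

Take 1 mol B1 as basis and let X be its fractional conversion, so ξ = 0.5X.
At extent ξ: n_B1 = 1 − X; n_A2 = 1.5X.
Summing: n_T = 1 + 0.5X.
y_i = n_i/n_T, p_i = y_i·P. K_p = p_A2^3 / (p_B1^2).
Substituting and setting equal to 1.66 bar gives a polynomial in X; the root in (0,1) is X = 0.421.
Then n_A2 = 0.632, n_T = 1.21, so y_A2 = 0.522.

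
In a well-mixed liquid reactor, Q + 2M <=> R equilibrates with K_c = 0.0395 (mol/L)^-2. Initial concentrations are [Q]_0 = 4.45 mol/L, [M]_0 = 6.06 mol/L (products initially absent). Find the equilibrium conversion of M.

Let X = conversion of M; extent ξ = 6.06X/2 mol/L.
Concentrations: [Q] = 4.45 − 3.03X; [M] = 6.06 − 6.06X; [R] = 3.03X.
K_c = [R] / ([Q] [M]^2).
Equating to 0.0395 (mol/L)^-2: the physical root is X = 0.449.

X = 0.449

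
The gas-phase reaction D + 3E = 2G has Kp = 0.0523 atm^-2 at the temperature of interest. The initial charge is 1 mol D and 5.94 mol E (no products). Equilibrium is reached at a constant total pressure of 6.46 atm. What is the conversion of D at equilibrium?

Let X = conversion of D (basis 1 mol D); extent of reaction ξ = X.
At extent ξ: n_D = 1 − X; n_E = 5.94 − 3X; n_G = 2X.
Summing: n_T = 6.94 − 2X.
With p_i = (n_i/n_T)P, Kp = p_G^2 / (p_D p_E^3).
Equating to 0.0523 atm^-2 and solving on 0 < X < 1: X = 0.636.

X = 0.636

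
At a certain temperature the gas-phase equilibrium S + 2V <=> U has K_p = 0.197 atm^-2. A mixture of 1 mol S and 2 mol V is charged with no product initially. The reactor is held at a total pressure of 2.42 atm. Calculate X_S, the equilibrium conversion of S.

X = 0.285

Let X = conversion of S (basis 1 mol S); extent of reaction ξ = X.
Species balance: n_S = 1 − X; n_V = 2 − 2X; n_U = X.
n_T = Σnᵢ = 3 − 2X.
y_i = n_i/n_T, p_i = y_i·P. K_p = p_U / (p_S p_V^2).
Equating to 0.197 atm^-2 and solving on 0 < X < 1: X = 0.285.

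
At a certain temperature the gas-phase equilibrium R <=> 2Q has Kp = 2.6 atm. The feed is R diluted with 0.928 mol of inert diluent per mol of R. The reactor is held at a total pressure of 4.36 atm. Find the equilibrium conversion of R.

Basis: 1 mol R initially; let X = conversion of R. Extent ξ = X.
Species balance: n_R = 1 − X; n_Q = 2X; n_I = 0.928 (inert).
Summing: n_T = 1.93 + X.
With p_i = (n_i/n_T)P, Kp = p_Q^2 / (p_R).
Substituting and setting equal to 2.6 atm gives a polynomial in X; the root in (0,1) is X = 0.444.

X = 0.444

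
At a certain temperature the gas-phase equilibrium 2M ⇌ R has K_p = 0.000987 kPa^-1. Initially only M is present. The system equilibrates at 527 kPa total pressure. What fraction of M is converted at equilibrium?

Basis: 1 mol M initially; let X = conversion of M. Extent ξ = 0.5X.
Mole table: n_M = 1 − X; n_R = 0.5X.
n_T = Σnᵢ = 1 − 0.5X.
y_i = n_i/n_T, p_i = y_i·P. K_p = p_R / (p_M^2).
Equating to 0.000987 kPa^-1 and solving on 0 < X < 1: X = 0.430.

X = 0.430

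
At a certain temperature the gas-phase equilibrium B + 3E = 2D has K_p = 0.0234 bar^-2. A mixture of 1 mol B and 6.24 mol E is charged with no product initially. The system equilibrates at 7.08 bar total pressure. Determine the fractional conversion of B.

X = 0.566

Take 1 mol B as basis and let X be its fractional conversion, so ξ = X.
At extent ξ: n_B = 1 − X; n_E = 6.24 − 3X; n_D = 2X.
Total moles n_T = 7.24 − 2X.
Mole fractions y_i = n_i/n_T; K_p = p_D^2 / (p_B p_E^3) with p_i = y_i·P.
Setting this equal to 0.0234 bar^-2 and taking the physical root (0 < X < 1) gives X = 0.566.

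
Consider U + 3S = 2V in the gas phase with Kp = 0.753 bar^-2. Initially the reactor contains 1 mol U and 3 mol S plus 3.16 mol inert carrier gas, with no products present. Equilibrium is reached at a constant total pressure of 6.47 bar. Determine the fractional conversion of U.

Take 1 mol U as basis and let X be its fractional conversion, so ξ = X.
Moles: n_U = 1 − X; n_S = 3 − 3X; n_V = 2X; n_I = 3.16 (inert).
n_T = Σnᵢ = 7.16 − 2X.
y_i = n_i/n_T, p_i = y_i·P. Kp = p_V^2 / (p_U p_S^3).
Setting this equal to 0.753 bar^-2 and taking the physical root (0 < X < 1) gives X = 0.529.

X = 0.529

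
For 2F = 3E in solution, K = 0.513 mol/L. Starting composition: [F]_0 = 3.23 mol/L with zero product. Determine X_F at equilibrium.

Let X = conversion of F; extent ξ = 3.23X/2 mol/L.
Concentrations: [F] = 3.23 − 3.23X; [E] = 4.84X.
K = [E]^3 / ([F]^2).
Setting equal to 0.513 and solving for X on (0,1) gives X = 0.288.

X = 0.288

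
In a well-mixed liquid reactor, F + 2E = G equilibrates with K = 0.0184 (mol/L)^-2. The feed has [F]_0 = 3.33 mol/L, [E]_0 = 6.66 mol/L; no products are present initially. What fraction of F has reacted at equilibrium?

Let X = conversion of F; extent ξ = 3.33·X mol/L.
Concentrations: [F] = 3.33 − 3.33X; [E] = 6.66 − 6.66X; [G] = 3.33X.
K = [G] / ([F] [E]^2).
Setting equal to 0.0184 and solving for X on (0,1) gives X = 0.291.

X = 0.291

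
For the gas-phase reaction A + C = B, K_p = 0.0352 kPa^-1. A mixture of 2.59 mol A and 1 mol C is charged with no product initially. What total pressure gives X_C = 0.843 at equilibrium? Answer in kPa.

Basis: 1 mol C initially; let X = conversion of C. Extent ξ = X.
At extent ξ: n_A = 2.59 − X; n_C = 1 − X; n_B = X.
Total moles n_T = 3.59 − X.
K_p = p_B / (p_A p_C) with p_i = (n_i/n_T)·P.
At X = 0.843: the mole-fraction product g(X) = Π y_i^ν_i = 8.443. Since K_p = g(X)·P^{-1}, P = (g/K_p)^(1/1) = (8.443/0.0352)^(1/1) = 240 kPa.

P = 240 kPa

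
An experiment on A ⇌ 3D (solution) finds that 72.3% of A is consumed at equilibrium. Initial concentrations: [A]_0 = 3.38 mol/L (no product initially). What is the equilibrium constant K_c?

K_c = 421 (mol/L)^2

Let X = conversion of A.
Concentrations: [A] = 3.38 − 3.38X; [D] = 10.1X.
At X = 0.723: [A] = 0.936, [D] = 7.33.
K_c = [D]^3 / ([A]) = 421 (mol/L)^2.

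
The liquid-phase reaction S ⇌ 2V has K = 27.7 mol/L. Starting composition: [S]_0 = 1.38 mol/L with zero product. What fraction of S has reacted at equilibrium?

Let X = conversion of S; extent ξ = 1.38·X mol/L.
Concentrations: [S] = 1.38 − 1.38X; [V] = 2.76X.
K = [V]^2 / ([S]).
This equals 27.7 at X = 0.854 (the root in 0 < X < 1).

X = 0.854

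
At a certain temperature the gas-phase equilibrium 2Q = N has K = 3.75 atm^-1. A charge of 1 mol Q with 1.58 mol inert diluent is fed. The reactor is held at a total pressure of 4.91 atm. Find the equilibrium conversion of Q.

X = 0.784

Let X = conversion of Q (basis 1 mol Q); extent of reaction ξ = 0.5X.
At extent ξ: n_Q = 1 − X; n_N = 0.5X; n_I = 1.58 (inert).
Total moles n_T = 2.58 − 0.5X.
Mole fractions y_i = n_i/n_T; K = p_N / (p_Q^2) with p_i = y_i·P.
Substituting and setting equal to 3.75 atm^-1 gives a polynomial in X; the root in (0,1) is X = 0.784.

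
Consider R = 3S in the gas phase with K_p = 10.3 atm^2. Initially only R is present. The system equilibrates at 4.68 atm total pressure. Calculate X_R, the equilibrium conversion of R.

X = 0.317

Take 1 mol R as basis and let X be its fractional conversion, so ξ = X.
Moles: n_R = 1 − X; n_S = 3X.
n_T = Σnᵢ = 1 + 2X.
y_i = n_i/n_T, p_i = y_i·P. K_p = p_S^3 / (p_R).
Equating to 10.3 atm^2 and solving on 0 < X < 1: X = 0.317.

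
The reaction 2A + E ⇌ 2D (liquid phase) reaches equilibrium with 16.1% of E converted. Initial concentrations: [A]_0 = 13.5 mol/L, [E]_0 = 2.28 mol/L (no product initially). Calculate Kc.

Let X = conversion of E.
Concentrations: [A] = 13.5 − 4.56X; [E] = 2.28 − 2.28X; [D] = 4.56X.
At X = 0.161: [A] = 12.8, [E] = 1.91, [D] = 0.734.
Kc = [D]^2 / ([A]^2 [E]) = 0.00173 L/mol.

Kc = 0.00173 L/mol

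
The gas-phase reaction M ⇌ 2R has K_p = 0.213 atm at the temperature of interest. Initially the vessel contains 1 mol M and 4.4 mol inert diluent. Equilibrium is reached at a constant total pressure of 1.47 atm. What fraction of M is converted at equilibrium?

Basis: 1 mol M initially; let X = conversion of M. Extent ξ = X.
Species balance: n_M = 1 − X; n_R = 2X; n_I = 4.4 (inert).
Summing: n_T = 5.4 + X.
y_i = n_i/n_T, p_i = y_i·P. K_p = p_R^2 / (p_M).
Setting this equal to 0.213 atm and taking the physical root (0 < X < 1) gives X = 0.364.

X = 0.364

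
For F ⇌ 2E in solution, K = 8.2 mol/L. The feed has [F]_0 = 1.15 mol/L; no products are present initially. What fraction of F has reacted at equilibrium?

X = 0.714

Let X = conversion of F; extent ξ = 1.15·X mol/L.
Concentrations: [F] = 1.15 − 1.15X; [E] = 2.3X.
K = [E]^2 / ([F]).
Setting equal to 8.2 and solving for X on (0,1) gives X = 0.714.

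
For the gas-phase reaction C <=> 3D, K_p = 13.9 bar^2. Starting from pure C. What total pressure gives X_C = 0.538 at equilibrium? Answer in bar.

P = 2.57 bar

Let X = conversion of C (basis 1 mol C); extent of reaction ξ = X.
Species balance: n_C = 1 − X; n_D = 3X.
Summing: n_T = 1 + 2X.
K_p = p_D^3 / (p_C) with p_i = (n_i/n_T)·P.
At X = 0.538: the mole-fraction product g(X) = Π y_i^ν_i = 2.112. Since K_p = g(X)·P^{2}, P = (K_p/g)^(1/2) = (13.9/2.112)^(1/2) = 2.57 bar.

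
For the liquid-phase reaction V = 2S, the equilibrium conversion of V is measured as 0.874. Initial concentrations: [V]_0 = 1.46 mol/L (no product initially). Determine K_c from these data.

Let X = conversion of V.
Concentrations: [V] = 1.46 − 1.46X; [S] = 2.92X.
At X = 0.874: [V] = 0.184, [S] = 2.55.
K_c = [S]^2 / ([V]) = 35.4 mol/L.

K_c = 35.4 mol/L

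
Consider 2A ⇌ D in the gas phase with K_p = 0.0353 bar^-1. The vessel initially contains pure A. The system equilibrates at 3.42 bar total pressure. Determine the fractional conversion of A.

Basis: 1 mol A initially; let X = conversion of A. Extent ξ = 0.5X.
Mole table: n_A = 1 − X; n_D = 0.5X.
Total moles n_T = 1 − 0.5X.
Mole fractions y_i = n_i/n_T; K_p = p_D / (p_A^2) with p_i = y_i·P.
Equating to 0.0353 bar^-1 and solving on 0 < X < 1: X = 0.179.

X = 0.179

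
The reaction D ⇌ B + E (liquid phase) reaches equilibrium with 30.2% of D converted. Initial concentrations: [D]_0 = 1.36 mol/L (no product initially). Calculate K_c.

K_c = 0.178 mol/L

Let X = conversion of D.
Concentrations: [D] = 1.36 − 1.36X; [B] = 1.36X; [E] = 1.36X.
At X = 0.302: [D] = 0.949, [B] = 0.411, [E] = 0.411.
K_c = [B] [E] / ([D]) = 0.178 mol/L.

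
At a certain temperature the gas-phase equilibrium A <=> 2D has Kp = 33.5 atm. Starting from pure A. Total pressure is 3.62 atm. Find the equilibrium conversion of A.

Let X = conversion of A (basis 1 mol A); extent of reaction ξ = X.
At extent ξ: n_A = 1 − X; n_D = 2X.
Total moles n_T = 1 + X.
Mole fractions y_i = n_i/n_T; Kp = p_D^2 / (p_A) with p_i = y_i·P.
Setting this equal to 33.5 atm and taking the physical root (0 < X < 1) gives X = 0.836.

X = 0.836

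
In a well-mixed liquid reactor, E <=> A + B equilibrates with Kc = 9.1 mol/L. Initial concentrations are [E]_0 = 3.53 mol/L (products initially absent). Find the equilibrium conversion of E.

Let X = conversion of E; extent ξ = 3.53·X mol/L.
Concentrations: [E] = 3.53 − 3.53X; [A] = 3.53X; [B] = 3.53X.
Kc = [A] [B] / ([E]).
Solving Kc = 9.1 for X ∈ (0,1): X = 0.770.

X = 0.770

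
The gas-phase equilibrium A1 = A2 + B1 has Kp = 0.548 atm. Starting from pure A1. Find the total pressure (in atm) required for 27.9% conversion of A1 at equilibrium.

Basis: 1 mol A1 initially; let X = conversion of A1. Extent ξ = X.
Mole table: n_A1 = 1 − X; n_A2 = X; n_B1 = X.
n_T = Σnᵢ = 1 + X.
Kp = p_A2 p_B1 / (p_A1) with p_i = (n_i/n_T)·P.
At X = 0.279: the mole-fraction product g(X) = Π y_i^ν_i = 0.08441. Since Kp = g(X)·P^{1}, P = (Kp/g)^(1/1) = (0.548/0.08441)^(1/1) = 6.49 atm.

P = 6.49 atm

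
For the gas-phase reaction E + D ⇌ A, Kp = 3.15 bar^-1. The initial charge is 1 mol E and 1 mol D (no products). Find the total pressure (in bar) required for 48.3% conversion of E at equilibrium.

P = 0.87 bar

Basis: 1 mol E initially; let X = conversion of E. Extent ξ = X.
Mole table: n_E = 1 − X; n_D = 1 − X; n_A = X.
Total moles n_T = 2 − X.
Kp = p_A / (p_E p_D) with p_i = (n_i/n_T)·P.
At X = 0.483: the mole-fraction product g(X) = Π y_i^ν_i = 2.741. Since Kp = g(X)·P^{-1}, P = (g/Kp)^(1/1) = (2.741/3.15)^(1/1) = 0.87 bar.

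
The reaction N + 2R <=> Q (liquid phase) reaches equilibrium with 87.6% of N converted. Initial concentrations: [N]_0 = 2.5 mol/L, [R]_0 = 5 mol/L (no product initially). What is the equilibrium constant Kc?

Kc = 18.4 (mol/L)^-2

Let X = conversion of N.
Concentrations: [N] = 2.5 − 2.5X; [R] = 5 − 5X; [Q] = 2.5X.
At X = 0.876: [N] = 0.31, [R] = 0.62, [Q] = 2.19.
Kc = [Q] / ([N] [R]^2) = 18.4 (mol/L)^-2.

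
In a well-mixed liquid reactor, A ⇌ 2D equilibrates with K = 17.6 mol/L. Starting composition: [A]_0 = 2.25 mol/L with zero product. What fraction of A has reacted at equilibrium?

X = 0.729

Let X = conversion of A; extent ξ = 2.25·X mol/L.
Concentrations: [A] = 2.25 − 2.25X; [D] = 4.5X.
K = [D]^2 / ([A]).
Solving K = 17.6 for X ∈ (0,1): X = 0.729.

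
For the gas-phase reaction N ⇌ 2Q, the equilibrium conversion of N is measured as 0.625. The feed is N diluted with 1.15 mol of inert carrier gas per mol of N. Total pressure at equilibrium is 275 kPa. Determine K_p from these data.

K_p = 413 kPa

Let X = conversion of N (basis 1 mol N); extent of reaction ξ = X.
Mole table: n_N = 1 − X; n_Q = 2X; n_I = 1.15 (inert).
Total moles n_T = 2.15 + X.
At X = 0.625: n_N = 0.375, n_Q = 1.25, n_T = 2.77.
p_i = (n_i/n_T)·P. K_p = p_Q^2 / (p_N) = 413 kPa.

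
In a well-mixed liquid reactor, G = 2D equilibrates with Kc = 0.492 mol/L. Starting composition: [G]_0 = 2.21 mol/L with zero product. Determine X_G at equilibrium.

X = 0.210

Let X = conversion of G; extent ξ = 2.21·X mol/L.
Concentrations: [G] = 2.21 − 2.21X; [D] = 4.42X.
Kc = [D]^2 / ([G]).
Solving Kc = 0.492 for X ∈ (0,1): X = 0.210.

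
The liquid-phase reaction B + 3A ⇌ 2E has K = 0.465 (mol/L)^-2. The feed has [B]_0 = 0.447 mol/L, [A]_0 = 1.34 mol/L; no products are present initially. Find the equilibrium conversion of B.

Let X = conversion of B; extent ξ = 0.447·X mol/L.
Concentrations: [B] = 0.447 − 0.447X; [A] = 1.34 − 1.34X; [E] = 0.894X.
K = [E]^2 / ([B] [A]^3).
Setting equal to 0.465 and solving for X on (0,1) gives X = 0.342.

X = 0.342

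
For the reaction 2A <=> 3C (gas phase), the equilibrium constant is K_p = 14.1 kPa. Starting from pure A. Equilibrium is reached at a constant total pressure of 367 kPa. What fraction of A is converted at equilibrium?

Basis: 1 mol A initially; let X = conversion of A. Extent ξ = 0.5X.
Mole table: n_A = 1 − X; n_C = 1.5X.
n_T = Σnᵢ = 1 + 0.5X.
With p_i = (n_i/n_T)P, K_p = p_C^3 / (p_A^2).
Setting this equal to 14.1 kPa and taking the physical root (0 < X < 1) gives X = 0.200.

X = 0.200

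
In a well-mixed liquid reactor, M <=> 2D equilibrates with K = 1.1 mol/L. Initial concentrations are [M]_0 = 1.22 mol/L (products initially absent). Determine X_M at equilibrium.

X = 0.375

Let X = conversion of M; extent ξ = 1.22·X mol/L.
Concentrations: [M] = 1.22 − 1.22X; [D] = 2.44X.
K = [D]^2 / ([M]).
Solving K = 1.1 for X ∈ (0,1): X = 0.375.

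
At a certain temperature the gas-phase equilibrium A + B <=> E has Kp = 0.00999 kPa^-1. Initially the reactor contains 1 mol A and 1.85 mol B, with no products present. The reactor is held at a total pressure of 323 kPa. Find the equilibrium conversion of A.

Basis: 1 mol A initially; let X = conversion of A. Extent ξ = X.
At extent ξ: n_A = 1 − X; n_B = 1.85 − X; n_E = X.
n_T = Σnᵢ = 2.85 − X.
y_i = n_i/n_T, p_i = y_i·P. Kp = p_E / (p_A p_B).
This yields a degree-2 equation in X; solving on (0,1), X = 0.639.

X = 0.639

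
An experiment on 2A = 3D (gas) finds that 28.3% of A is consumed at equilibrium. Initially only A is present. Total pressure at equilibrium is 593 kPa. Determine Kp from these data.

Let X = conversion of A (basis 1 mol A); extent of reaction ξ = 0.5X.
Mole table: n_A = 1 − X; n_D = 1.5X.
Total moles n_T = 1 + 0.5X.
At X = 0.283: n_A = 0.717, n_D = 0.424, n_T = 1.14.
p_i = (n_i/n_T)·P. Kp = p_D^3 / (p_A^2) = 77.3 kPa.

Kp = 77.3 kPa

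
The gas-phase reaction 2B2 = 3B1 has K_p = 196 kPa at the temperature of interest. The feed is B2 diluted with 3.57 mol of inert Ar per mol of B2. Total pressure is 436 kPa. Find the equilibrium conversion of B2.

Let X = conversion of B2 (basis 1 mol B2); extent of reaction ξ = 0.5X.
Moles: n_B2 = 1 − X; n_B1 = 1.5X; n_I = 3.57 (inert).
n_T = Σnᵢ = 4.57 + 0.5X.
Mole fractions y_i = n_i/n_T; K_p = p_B1^3 / (p_B2^2) with p_i = y_i·P.
Equating to 196 kPa and solving on 0 < X < 1: X = 0.525.

X = 0.525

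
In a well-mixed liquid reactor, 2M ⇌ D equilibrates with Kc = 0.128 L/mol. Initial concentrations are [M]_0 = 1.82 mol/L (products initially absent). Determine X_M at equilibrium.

Let X = conversion of M; extent ξ = 1.82X/2 mol/L.
Concentrations: [M] = 1.82 − 1.82X; [D] = 0.91X.
Kc = [D] / ([M]^2).
This equals 0.128 at X = 0.257 (the root in 0 < X < 1).

X = 0.257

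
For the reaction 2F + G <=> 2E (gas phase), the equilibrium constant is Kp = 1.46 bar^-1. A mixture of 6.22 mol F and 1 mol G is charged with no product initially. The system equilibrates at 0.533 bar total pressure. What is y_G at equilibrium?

y_G = 0.065

Take 1 mol G as basis and let X be its fractional conversion, so ξ = X.
Moles: n_F = 6.22 − 2X; n_G = 1 − X; n_E = 2X.
Total moles n_T = 7.22 − X.
With p_i = (n_i/n_T)P, Kp = p_E^2 / (p_F^2 p_G).
Equating to 1.46 bar^-1 and solving on 0 < X < 1: X = 0.570.
Then n_G = 0.43, n_T = 6.65, so y_G = 0.065.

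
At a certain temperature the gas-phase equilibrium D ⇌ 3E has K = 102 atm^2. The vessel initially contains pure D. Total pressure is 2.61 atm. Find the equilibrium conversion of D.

Let X = conversion of D (basis 1 mol D); extent of reaction ξ = X.
Species balance: n_D = 1 − X; n_E = 3X.
Total moles n_T = 1 + 2X.
y_i = n_i/n_T, p_i = y_i·P. K = p_E^3 / (p_D).
Equating to 102 atm^2 and solving on 0 < X < 1: X = 0.849.

X = 0.849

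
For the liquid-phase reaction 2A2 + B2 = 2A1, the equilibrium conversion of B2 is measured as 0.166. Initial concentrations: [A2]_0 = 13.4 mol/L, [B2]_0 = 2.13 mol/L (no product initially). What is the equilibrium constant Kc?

Let X = conversion of B2.
Concentrations: [A2] = 13.4 − 4.26X; [B2] = 2.13 − 2.13X; [A1] = 4.26X.
At X = 0.166: [A2] = 12.7, [B2] = 1.78, [A1] = 0.707.
Kc = [A1]^2 / ([A2]^2 [B2]) = 0.00175 L/mol.

Kc = 0.00175 L/mol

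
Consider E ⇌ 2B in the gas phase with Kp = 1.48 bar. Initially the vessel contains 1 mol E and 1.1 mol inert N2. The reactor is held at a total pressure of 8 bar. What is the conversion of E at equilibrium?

Take 1 mol E as basis and let X be its fractional conversion, so ξ = X.
Moles: n_E = 1 − X; n_B = 2X; n_I = 1.1 (inert).
n_T = Σnᵢ = 2.1 + X.
With p_i = (n_i/n_T)P, Kp = p_B^2 / (p_E).
Substituting and setting equal to 1.48 bar gives a polynomial in X; the root in (0,1) is X = 0.281.

X = 0.281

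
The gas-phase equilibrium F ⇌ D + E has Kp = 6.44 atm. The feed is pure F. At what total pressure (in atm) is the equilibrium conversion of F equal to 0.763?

Take 1 mol F as basis and let X be its fractional conversion, so ξ = X.
Species balance: n_F = 1 − X; n_D = X; n_E = X.
n_T = Σnᵢ = 1 + X.
Kp = p_D p_E / (p_F) with p_i = (n_i/n_T)·P.
At X = 0.763: the mole-fraction product g(X) = Π y_i^ν_i = 1.393. Since Kp = g(X)·P^{1}, P = (Kp/g)^(1/1) = (6.44/1.393)^(1/1) = 4.62 atm.

P = 4.62 atm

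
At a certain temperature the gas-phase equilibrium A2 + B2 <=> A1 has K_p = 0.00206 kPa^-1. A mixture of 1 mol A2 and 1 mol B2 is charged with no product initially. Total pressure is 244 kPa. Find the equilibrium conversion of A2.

X = 0.184

Let X = conversion of A2 (basis 1 mol A2); extent of reaction ξ = X.
At extent ξ: n_A2 = 1 − X; n_B2 = 1 − X; n_A1 = X.
n_T = Σnᵢ = 2 − X.
With p_i = (n_i/n_T)P, K_p = p_A1 / (p_A2 p_B2).
Substituting and setting equal to 0.00206 kPa^-1 gives a polynomial in X; the root in (0,1) is X = 0.184.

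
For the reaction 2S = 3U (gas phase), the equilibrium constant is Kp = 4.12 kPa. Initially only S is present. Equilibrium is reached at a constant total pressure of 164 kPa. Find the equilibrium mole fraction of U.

Take 1 mol S as basis and let X be its fractional conversion, so ξ = 0.5X.
Species balance: n_S = 1 − X; n_U = 1.5X.
Total moles n_T = 1 + 0.5X.
With p_i = (n_i/n_T)P, Kp = p_U^3 / (p_S^2).
This yields a degree-3 equation in X; solving on (0,1), X = 0.176.
Then n_U = 0.265, n_T = 1.09, so y_U = 0.243.

y_U = 0.243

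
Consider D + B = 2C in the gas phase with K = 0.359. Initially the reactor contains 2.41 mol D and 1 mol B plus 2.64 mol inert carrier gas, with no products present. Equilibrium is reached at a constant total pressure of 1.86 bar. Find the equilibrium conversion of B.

Take 1 mol B as basis and let X be its fractional conversion, so ξ = X.
Moles: n_D = 2.41 − X; n_B = 1 − X; n_C = 2X; n_I = 2.64 (inert).
Since Δν = 0, n_T = 6.05 throughout.
Mole fractions y_i = n_i/n_T; K = p_C^2 / (p_D p_B) with p_i = y_i·P.
This yields a degree-2 equation in X; solving on (0,1), X = 0.348.

X = 0.348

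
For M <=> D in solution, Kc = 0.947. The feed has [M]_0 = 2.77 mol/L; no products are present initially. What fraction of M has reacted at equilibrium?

X = 0.486

Let X = conversion of M; extent ξ = 2.77·X mol/L.
Concentrations: [M] = 2.77 − 2.77X; [D] = 2.77X.
Kc = [D] / ([M]).
Equating to 0.947: the physical root is X = 0.486.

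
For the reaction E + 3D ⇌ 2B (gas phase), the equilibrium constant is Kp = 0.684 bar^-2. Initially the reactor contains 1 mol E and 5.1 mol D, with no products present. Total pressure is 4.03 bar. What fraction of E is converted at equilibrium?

Basis: 1 mol E initially; let X = conversion of E. Extent ξ = X.
Moles: n_E = 1 − X; n_D = 5.1 − 3X; n_B = 2X.
Summing: n_T = 6.1 − 2X.
Mole fractions y_i = n_i/n_T; Kp = p_B^2 / (p_E p_D^3) with p_i = y_i·P.
This yields a degree-4 equation in X; solving on (0,1), X = 0.783.

X = 0.783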